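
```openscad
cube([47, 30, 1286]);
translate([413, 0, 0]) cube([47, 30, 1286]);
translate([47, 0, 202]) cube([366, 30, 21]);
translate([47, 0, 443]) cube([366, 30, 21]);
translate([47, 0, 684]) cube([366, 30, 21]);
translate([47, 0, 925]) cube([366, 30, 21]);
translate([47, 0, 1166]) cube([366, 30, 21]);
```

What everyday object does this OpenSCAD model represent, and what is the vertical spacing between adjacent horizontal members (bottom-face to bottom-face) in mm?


A ladder. The rung spacing is 241 mm.

Two tall 47×30 posts with 5 short bars between them — a ladder. Adjacent rungs sit at z = 202 and z = 443, so the spacing is 443 − 202 = 241 mm.


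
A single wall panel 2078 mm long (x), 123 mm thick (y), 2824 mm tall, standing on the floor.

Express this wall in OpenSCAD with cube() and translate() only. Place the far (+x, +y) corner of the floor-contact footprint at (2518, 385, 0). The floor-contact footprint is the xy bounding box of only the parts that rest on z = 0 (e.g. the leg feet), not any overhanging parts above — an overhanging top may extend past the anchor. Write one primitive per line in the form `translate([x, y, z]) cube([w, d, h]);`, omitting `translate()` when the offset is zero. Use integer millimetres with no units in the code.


translate([440, 262, 0]) cube([2078, 123, 2824]);


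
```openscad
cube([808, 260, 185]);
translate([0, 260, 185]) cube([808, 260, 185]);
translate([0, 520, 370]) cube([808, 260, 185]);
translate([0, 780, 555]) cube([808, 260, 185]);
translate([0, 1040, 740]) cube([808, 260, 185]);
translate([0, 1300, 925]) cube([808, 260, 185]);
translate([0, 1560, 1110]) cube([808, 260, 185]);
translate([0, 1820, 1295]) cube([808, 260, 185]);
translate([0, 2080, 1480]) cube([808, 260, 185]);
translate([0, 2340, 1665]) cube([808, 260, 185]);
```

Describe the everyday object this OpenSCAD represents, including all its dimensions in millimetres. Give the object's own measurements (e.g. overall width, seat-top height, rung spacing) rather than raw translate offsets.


A straight staircase of 10 solid steps. Each step is 808 mm wide (x), 260 mm deep (y, the going) and 185 mm tall (the rise). The first step rests on the floor; each subsequent step sits one going further in +y and one rise higher in +z, directly behind and above the previous step with no overlap.


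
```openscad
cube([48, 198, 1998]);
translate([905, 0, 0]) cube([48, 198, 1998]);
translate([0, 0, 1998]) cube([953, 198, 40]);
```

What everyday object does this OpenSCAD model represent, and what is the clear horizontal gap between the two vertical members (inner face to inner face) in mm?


A door frame. The clear opening width is 857 mm.

Two 1998 mm tall posts with a header on top — a door frame. The left jamb is 48 mm wide at x = 0; the right jamb starts at x = 905. The clear opening is 905 − 48 = 857 mm.


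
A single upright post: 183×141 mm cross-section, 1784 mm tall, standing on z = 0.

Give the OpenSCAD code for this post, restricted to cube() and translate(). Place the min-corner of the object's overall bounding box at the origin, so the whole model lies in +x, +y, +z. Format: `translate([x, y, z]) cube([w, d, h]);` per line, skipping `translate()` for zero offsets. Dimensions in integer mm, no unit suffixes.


cube([183, 141, 1784]);


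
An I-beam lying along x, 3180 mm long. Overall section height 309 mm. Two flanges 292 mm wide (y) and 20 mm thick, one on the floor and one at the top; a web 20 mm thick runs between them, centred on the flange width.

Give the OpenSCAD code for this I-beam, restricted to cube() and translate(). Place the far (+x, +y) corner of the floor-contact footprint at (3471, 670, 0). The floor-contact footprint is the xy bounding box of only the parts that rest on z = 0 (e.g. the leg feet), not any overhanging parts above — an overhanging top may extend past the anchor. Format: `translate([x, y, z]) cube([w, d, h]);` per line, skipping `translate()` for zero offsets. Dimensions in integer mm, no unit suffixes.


translate([291, 378, 0]) cube([3180, 292, 20]);
translate([291, 514, 20]) cube([3180, 20, 269]);
translate([291, 378, 289]) cube([3180, 292, 20]);


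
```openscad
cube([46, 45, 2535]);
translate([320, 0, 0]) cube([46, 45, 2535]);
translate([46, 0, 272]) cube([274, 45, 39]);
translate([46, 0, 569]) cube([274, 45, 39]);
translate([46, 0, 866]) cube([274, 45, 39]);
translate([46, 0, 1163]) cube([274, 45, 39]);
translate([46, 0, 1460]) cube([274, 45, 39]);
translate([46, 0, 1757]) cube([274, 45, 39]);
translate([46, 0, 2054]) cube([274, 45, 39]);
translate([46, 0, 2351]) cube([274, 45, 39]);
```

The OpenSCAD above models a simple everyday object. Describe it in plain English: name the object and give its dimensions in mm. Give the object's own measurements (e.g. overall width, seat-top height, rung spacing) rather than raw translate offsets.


A straight ladder. Two 46×45 mm vertical rails, 2535 mm tall, stand 366 mm apart (outside-to-outside) with their front faces coplanar on the −y side. 8 rungs, each 45 mm deep and 39 mm tall, span between the inner faces of the rails, front faces flush with the rails. The lowest rung's underside is at z = 272 mm and rungs are spaced 297 mm apart (underside to underside).


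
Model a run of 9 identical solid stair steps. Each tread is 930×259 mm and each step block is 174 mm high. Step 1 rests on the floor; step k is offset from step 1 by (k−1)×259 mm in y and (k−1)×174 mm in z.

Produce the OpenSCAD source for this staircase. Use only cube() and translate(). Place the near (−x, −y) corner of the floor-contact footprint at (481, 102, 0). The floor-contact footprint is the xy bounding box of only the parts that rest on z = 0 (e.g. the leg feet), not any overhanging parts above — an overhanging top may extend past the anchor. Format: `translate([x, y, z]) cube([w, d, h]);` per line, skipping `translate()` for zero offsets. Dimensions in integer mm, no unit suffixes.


translate([481, 102, 0]) cube([930, 259, 174]);
translate([481, 361, 174]) cube([930, 259, 174]);
translate([481, 620, 348]) cube([930, 259, 174]);
translate([481, 879, 522]) cube([930, 259, 174]);
translate([481, 1138, 696]) cube([930, 259, 174]);
translate([481, 1397, 870]) cube([930, 259, 174]);
translate([481, 1656, 1044]) cube([930, 259, 174]);
translate([481, 1915, 1218]) cube([930, 259, 174]);
translate([481, 2174, 1392]) cube([930, 259, 174]);


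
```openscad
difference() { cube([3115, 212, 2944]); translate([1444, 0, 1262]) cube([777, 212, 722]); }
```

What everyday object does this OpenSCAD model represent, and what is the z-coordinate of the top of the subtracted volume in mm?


A wall with a window opening. The window head height is 1984 mm.

A wall with a rectangular opening subtracted — a window. Sill at z = 1262, opening 722 mm tall, so the head is at 1262 + 722 = 1984 mm.


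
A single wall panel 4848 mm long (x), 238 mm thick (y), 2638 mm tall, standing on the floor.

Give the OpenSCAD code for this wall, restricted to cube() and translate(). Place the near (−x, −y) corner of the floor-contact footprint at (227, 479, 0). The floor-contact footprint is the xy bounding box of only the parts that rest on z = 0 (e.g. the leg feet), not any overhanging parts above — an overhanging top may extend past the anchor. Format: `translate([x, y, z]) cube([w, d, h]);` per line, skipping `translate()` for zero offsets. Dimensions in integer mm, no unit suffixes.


translate([227, 479, 0]) cube([4848, 238, 2638]);


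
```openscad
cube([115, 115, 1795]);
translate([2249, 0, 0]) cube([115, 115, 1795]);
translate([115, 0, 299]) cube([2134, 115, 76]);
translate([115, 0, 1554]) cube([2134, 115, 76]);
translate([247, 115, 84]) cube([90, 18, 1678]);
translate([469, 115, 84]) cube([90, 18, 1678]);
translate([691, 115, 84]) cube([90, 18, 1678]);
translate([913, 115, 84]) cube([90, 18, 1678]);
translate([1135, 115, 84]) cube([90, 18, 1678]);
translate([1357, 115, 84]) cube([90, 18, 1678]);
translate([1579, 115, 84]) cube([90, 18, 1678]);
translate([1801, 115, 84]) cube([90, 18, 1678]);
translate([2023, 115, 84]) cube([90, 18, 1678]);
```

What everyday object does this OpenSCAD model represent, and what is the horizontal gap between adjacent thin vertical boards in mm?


A fence section. The picket gap is 132 mm.

Two posts, two rails, 9 pickets — a fence section. Span 2134 mm holds 9 pickets of 90 mm with 10 equal gaps: ⌊(2134 − 9·90) / 10⌋ = 132 mm.


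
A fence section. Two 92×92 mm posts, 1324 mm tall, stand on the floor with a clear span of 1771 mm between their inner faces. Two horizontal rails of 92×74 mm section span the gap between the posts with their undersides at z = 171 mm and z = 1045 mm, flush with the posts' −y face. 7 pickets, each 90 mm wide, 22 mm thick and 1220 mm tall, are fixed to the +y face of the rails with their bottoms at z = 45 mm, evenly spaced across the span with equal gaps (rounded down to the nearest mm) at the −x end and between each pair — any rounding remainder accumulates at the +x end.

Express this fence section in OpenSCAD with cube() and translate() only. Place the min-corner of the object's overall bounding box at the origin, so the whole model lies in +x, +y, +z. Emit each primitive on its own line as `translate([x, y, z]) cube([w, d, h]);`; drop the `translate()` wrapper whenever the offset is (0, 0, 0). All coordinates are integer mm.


cube([92, 92, 1324]);
translate([1863, 0, 0]) cube([92, 92, 1324]);
translate([92, 0, 171]) cube([1771, 92, 74]);
translate([92, 0, 1045]) cube([1771, 92, 74]);
translate([234, 92, 45]) cube([90, 22, 1220]);
translate([466, 92, 45]) cube([90, 22, 1220]);
translate([698, 92, 45]) cube([90, 22, 1220]);
translate([930, 92, 45]) cube([90, 22, 1220]);
translate([1162, 92, 45]) cube([90, 22, 1220]);
translate([1394, 92, 45]) cube([90, 22, 1220]);
translate([1626, 92, 45]) cube([90, 22, 1220]);


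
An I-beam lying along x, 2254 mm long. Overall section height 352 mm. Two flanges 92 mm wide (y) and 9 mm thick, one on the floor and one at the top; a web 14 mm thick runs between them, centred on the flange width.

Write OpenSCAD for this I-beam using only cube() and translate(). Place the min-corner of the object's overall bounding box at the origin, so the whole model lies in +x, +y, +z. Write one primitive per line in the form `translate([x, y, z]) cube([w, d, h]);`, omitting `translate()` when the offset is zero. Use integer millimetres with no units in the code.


cube([2254, 92, 9]);
translate([0, 39, 9]) cube([2254, 14, 334]);
translate([0, 0, 343]) cube([2254, 92, 9]);


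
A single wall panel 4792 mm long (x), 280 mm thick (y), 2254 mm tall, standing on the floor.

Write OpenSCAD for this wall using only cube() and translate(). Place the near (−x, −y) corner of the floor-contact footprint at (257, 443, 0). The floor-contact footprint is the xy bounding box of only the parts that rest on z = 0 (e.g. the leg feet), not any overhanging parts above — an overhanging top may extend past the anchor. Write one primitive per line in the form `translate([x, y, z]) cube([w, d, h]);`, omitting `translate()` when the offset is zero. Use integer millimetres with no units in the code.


translate([257, 443, 0]) cube([4792, 280, 2254]);


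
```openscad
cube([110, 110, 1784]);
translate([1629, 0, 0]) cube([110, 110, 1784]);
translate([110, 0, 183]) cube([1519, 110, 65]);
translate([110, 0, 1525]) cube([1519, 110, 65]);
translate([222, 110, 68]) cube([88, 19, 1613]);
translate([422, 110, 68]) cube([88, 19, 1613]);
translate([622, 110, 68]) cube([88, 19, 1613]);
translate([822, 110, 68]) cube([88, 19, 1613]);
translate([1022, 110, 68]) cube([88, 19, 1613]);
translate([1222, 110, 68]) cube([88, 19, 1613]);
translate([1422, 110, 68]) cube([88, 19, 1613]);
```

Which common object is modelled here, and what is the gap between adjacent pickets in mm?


A fence section. The picket gap is 112 mm.

Two posts, two rails, 7 pickets — a fence section. Span 1519 mm holds 7 pickets of 88 mm with 8 equal gaps: ⌊(1519 − 7·88) / 8⌋ = 112 mm.


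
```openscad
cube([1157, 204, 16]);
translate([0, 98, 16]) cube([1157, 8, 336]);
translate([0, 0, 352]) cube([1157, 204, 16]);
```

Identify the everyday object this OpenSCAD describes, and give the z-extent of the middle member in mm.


An I-beam. The web height is 336 mm.

Two wide flanges with a thin centred web — an I-beam. Overall 368 mm minus two 16 mm flanges gives a web of 368 − 2·16 = 336 mm.


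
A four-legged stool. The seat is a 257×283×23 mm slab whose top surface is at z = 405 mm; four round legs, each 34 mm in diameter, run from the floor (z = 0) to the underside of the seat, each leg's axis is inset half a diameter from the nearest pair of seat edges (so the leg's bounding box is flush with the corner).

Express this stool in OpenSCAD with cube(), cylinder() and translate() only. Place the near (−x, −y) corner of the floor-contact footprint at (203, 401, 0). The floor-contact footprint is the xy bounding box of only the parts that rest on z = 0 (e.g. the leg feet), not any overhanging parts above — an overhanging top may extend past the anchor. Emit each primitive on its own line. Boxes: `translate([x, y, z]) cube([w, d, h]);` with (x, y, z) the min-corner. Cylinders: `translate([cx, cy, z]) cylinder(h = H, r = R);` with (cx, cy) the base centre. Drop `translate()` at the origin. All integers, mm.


translate([203, 401, 382]) cube([257, 283, 23]);
translate([220, 418, 0]) cylinder(h = 382, r = 17);
translate([443, 418, 0]) cylinder(h = 382, r = 17);
translate([220, 667, 0]) cylinder(h = 382, r = 17);
translate([443, 667, 0]) cylinder(h = 382, r = 17);


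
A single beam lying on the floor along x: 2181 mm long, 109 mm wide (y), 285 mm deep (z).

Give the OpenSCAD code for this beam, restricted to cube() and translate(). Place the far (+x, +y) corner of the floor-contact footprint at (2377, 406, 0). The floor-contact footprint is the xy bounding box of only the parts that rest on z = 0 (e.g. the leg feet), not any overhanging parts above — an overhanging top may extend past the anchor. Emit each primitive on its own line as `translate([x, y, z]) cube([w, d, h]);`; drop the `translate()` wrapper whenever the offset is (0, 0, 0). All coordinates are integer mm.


translate([196, 297, 0]) cube([2181, 109, 285]);


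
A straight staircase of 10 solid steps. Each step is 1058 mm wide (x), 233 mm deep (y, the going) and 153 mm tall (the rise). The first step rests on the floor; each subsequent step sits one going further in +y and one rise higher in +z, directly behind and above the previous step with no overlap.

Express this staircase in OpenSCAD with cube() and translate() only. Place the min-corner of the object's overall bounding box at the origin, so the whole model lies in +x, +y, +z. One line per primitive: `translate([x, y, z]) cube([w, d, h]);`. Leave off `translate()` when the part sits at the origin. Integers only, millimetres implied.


cube([1058, 233, 153]);
translate([0, 233, 153]) cube([1058, 233, 153]);
translate([0, 466, 306]) cube([1058, 233, 153]);
translate([0, 699, 459]) cube([1058, 233, 153]);
translate([0, 932, 612]) cube([1058, 233, 153]);
translate([0, 1165, 765]) cube([1058, 233, 153]);
translate([0, 1398, 918]) cube([1058, 233, 153]);
translate([0, 1631, 1071]) cube([1058, 233, 153]);
translate([0, 1864, 1224]) cube([1058, 233, 153]);
translate([0, 2097, 1377]) cube([1058, 233, 153]);


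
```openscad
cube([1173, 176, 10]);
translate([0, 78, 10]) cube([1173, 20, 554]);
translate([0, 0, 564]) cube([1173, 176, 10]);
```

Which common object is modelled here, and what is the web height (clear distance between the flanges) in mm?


An I-beam. The web height is 554 mm.

Two wide flanges with a thin centred web — an I-beam. Overall 574 mm minus two 10 mm flanges gives a web of 574 − 2·10 = 554 mm.


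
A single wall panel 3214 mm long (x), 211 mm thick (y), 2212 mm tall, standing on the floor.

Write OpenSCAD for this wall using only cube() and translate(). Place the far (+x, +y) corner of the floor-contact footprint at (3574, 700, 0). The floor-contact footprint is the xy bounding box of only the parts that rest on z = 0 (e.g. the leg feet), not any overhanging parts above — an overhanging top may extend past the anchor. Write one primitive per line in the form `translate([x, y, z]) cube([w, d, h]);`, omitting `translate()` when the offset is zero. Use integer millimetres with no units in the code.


translate([360, 489, 0]) cube([3214, 211, 2212]);


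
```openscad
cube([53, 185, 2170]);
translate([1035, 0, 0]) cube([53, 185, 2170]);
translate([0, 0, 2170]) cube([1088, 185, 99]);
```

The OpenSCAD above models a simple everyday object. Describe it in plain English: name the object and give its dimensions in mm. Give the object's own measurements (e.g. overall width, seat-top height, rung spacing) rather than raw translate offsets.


A door frame. The clear opening is 982 mm wide and 2170 mm high. Two 53 mm wide jambs, 185 mm deep, stand either side of the opening from the floor to the top of the opening. A 99 mm thick head sits across the top of both jambs, spanning the full outside width of the frame.


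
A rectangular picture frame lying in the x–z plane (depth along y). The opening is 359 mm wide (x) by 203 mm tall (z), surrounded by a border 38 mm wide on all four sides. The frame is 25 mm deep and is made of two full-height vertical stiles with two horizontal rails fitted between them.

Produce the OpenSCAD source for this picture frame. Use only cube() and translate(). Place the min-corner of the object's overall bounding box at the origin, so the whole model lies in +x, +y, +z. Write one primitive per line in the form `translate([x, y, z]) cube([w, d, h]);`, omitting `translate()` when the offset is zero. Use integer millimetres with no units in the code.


cube([38, 25, 279]);
translate([397, 0, 0]) cube([38, 25, 279]);
translate([38, 0, 0]) cube([359, 25, 38]);
translate([38, 0, 241]) cube([359, 25, 38]);


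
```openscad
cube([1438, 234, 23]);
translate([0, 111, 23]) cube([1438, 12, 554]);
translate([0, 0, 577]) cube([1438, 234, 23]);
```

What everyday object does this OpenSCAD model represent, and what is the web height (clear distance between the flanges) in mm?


An I-beam. The web height is 554 mm.

Two wide flanges with a thin centred web — an I-beam. Overall 600 mm minus two 23 mm flanges gives a web of 600 − 2·23 = 554 mm.


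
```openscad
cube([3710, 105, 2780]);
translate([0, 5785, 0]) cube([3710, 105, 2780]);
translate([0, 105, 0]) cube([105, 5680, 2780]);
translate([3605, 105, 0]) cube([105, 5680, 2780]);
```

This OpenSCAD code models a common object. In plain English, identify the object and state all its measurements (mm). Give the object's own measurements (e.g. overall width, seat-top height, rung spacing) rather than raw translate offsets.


The wall frame of a small rectangular building: four walls, each 2780 mm tall and 105 mm thick, enclosing a footprint 3710 mm (x) by 5890 mm (y) outside-to-outside, with no floor or roof. The front and back walls (the −y and +y sides) span the full width; the two side walls fit between them.


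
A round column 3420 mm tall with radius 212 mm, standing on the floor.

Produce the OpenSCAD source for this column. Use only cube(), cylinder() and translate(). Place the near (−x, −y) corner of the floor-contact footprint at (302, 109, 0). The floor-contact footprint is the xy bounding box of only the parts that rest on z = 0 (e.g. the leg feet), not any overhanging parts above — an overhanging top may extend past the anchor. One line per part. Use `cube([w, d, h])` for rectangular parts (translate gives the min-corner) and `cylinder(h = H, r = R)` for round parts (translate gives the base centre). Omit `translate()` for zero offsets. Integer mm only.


translate([514, 321, 0]) cylinder(h = 3420, r = 212);


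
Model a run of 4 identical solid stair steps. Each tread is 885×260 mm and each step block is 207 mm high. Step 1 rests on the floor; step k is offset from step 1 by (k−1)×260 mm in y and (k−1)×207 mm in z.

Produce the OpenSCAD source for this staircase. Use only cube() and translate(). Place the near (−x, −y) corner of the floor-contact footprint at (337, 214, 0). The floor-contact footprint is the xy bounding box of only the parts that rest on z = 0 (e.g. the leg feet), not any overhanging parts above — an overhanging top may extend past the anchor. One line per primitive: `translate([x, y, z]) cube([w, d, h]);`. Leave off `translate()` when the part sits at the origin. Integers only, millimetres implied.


translate([337, 214, 0]) cube([885, 260, 207]);
translate([337, 474, 207]) cube([885, 260, 207]);
translate([337, 734, 414]) cube([885, 260, 207]);
translate([337, 994, 621]) cube([885, 260, 207]);


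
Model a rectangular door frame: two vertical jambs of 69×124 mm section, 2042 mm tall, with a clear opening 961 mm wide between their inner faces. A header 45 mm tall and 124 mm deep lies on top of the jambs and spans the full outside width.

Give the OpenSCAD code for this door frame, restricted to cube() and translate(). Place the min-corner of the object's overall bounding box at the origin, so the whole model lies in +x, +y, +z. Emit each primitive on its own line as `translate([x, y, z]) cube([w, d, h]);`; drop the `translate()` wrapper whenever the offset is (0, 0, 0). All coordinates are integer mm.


cube([69, 124, 2042]);
translate([1030, 0, 0]) cube([69, 124, 2042]);
translate([0, 0, 2042]) cube([1099, 124, 45]);


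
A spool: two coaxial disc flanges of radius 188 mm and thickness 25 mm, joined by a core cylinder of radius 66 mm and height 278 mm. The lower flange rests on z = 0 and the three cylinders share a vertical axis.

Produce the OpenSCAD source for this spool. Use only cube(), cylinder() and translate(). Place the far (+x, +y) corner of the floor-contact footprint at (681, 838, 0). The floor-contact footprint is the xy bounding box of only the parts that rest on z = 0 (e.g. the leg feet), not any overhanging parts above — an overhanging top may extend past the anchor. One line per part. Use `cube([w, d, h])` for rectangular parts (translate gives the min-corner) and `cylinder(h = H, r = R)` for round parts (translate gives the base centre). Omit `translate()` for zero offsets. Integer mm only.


translate([493, 650, 0]) cylinder(h = 25, r = 188);
translate([493, 650, 25]) cylinder(h = 278, r = 66);
translate([493, 650, 303]) cylinder(h = 25, r = 188);


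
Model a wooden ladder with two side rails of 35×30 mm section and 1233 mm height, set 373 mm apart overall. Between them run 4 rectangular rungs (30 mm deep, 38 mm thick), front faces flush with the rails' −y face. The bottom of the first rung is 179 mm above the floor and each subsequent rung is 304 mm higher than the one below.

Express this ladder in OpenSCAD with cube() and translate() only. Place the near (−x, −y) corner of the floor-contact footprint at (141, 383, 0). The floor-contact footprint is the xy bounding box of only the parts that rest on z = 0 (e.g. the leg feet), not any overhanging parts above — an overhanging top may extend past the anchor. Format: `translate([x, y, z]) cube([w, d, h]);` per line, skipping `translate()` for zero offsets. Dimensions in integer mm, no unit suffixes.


// rung span = 373 - 2*35 = 303
// rung[k] z = 179 + k*304
translate([141, 383, 0]) cube([35, 30, 1233]);
translate([479, 383, 0]) cube([35, 30, 1233]);
translate([176, 383, 179]) cube([303, 30, 38]);
translate([176, 383, 483]) cube([303, 30, 38]);
translate([176, 383, 787]) cube([303, 30, 38]);
translate([176, 383, 1091]) cube([303, 30, 38]);


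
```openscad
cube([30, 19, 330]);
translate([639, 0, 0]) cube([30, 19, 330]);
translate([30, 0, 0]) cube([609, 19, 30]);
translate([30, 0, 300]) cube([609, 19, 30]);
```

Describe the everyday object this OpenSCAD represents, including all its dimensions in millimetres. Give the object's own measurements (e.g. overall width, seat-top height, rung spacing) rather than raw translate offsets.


A rectangular picture frame lying in the x–z plane (depth along y). The opening is 609 mm wide (x) by 270 mm tall (z), surrounded by a border 30 mm wide on all four sides. The frame is 19 mm deep and is made of two full-height vertical stiles with two horizontal rails fitted between them.


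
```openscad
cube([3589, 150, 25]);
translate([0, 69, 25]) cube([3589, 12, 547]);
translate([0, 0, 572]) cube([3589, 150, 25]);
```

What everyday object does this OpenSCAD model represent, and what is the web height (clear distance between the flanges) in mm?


An I-beam. The web height is 547 mm.

Two wide flanges with a thin centred web — an I-beam. Overall 597 mm minus two 25 mm flanges gives a web of 597 − 2·25 = 547 mm.


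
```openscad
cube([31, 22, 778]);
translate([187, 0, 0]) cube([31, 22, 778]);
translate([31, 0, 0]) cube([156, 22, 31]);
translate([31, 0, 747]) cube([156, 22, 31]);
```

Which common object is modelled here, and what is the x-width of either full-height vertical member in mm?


A picture frame. The border width is 31 mm.

Four thin pieces enclosing a rectangular opening — a picture frame. The two full-height stiles are 778 mm tall; the top rail sits at z = 747 and is 31 mm tall, so the border above the opening is 778 − 747 = 31 mm, matching the stile x-width.


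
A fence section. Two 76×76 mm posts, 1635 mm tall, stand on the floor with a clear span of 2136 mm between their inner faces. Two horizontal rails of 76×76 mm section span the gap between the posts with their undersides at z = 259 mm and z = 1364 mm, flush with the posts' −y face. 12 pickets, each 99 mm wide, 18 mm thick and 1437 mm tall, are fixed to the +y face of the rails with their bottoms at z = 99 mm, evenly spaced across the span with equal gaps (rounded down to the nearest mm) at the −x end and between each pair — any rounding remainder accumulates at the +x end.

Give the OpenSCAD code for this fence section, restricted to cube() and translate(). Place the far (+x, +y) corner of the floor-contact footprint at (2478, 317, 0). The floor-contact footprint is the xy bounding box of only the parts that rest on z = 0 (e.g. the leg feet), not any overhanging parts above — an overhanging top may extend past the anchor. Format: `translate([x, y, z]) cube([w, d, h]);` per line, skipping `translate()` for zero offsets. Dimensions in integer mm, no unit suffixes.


translate([190, 241, 0]) cube([76, 76, 1635]);
translate([2402, 241, 0]) cube([76, 76, 1635]);
translate([266, 241, 259]) cube([2136, 76, 76]);
translate([266, 241, 1364]) cube([2136, 76, 76]);
translate([338, 317, 99]) cube([99, 18, 1437]);
translate([509, 317, 99]) cube([99, 18, 1437]);
translate([680, 317, 99]) cube([99, 18, 1437]);
translate([851, 317, 99]) cube([99, 18, 1437]);
translate([1022, 317, 99]) cube([99, 18, 1437]);
translate([1193, 317, 99]) cube([99, 18, 1437]);
translate([1364, 317, 99]) cube([99, 18, 1437]);
translate([1535, 317, 99]) cube([99, 18, 1437]);
translate([1706, 317, 99]) cube([99, 18, 1437]);
translate([1877, 317, 99]) cube([99, 18, 1437]);
translate([2048, 317, 99]) cube([99, 18, 1437]);
translate([2219, 317, 99]) cube([99, 18, 1437]);


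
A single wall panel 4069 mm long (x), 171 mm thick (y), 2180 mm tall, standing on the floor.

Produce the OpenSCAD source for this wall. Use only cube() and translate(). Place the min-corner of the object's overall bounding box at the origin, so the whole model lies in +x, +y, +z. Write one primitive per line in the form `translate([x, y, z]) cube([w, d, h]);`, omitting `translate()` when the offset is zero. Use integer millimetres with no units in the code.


cube([4069, 171, 2180]);


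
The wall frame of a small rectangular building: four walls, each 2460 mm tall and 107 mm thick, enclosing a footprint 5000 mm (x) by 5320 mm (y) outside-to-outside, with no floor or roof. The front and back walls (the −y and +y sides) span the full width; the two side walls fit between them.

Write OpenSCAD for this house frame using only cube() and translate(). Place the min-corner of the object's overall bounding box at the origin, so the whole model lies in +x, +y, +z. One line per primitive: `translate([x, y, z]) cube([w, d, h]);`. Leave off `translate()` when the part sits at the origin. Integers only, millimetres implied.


cube([5000, 107, 2460]);
translate([0, 5213, 0]) cube([5000, 107, 2460]);
translate([0, 107, 0]) cube([107, 5106, 2460]);
translate([4893, 107, 0]) cube([107, 5106, 2460]);


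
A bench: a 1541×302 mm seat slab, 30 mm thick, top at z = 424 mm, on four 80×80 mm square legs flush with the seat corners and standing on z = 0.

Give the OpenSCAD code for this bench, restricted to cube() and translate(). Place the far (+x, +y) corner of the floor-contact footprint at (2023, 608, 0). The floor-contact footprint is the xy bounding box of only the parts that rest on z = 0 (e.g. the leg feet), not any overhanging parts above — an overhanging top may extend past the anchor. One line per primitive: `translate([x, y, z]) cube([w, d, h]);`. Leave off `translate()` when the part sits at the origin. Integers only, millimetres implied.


translate([482, 306, 394]) cube([1541, 302, 30]);
translate([482, 306, 0]) cube([80, 80, 394]);
translate([482, 528, 0]) cube([80, 80, 394]);
translate([1943, 306, 0]) cube([80, 80, 394]);
translate([1943, 528, 0]) cube([80, 80, 394]);


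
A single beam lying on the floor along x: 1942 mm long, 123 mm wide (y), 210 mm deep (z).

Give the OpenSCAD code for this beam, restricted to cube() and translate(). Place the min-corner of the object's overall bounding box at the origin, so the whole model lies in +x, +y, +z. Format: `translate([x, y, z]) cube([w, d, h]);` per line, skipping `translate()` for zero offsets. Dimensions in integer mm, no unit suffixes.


cube([1942, 123, 210]);


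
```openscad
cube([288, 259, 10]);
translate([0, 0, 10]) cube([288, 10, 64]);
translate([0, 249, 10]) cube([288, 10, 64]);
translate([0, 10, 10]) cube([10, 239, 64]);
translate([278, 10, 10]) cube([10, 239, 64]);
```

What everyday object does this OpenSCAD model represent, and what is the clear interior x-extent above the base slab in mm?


An open box. The internal width is 268 mm.

A 288×259 base slab with four walls standing on it — an open box. The base is 288 mm wide and the walls are 10 mm thick, so the internal width is 288 − 2 × 10 = 268 mm.


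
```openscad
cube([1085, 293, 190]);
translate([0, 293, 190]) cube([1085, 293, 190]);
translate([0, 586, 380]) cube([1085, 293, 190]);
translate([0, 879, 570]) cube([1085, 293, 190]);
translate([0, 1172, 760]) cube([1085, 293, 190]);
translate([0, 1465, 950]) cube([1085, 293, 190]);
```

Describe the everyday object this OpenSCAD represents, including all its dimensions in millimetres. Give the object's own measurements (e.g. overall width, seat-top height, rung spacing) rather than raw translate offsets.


A straight staircase of 6 solid steps. Each step is 1085 mm wide (x), 293 mm deep (y, the going) and 190 mm tall (the rise). The first step rests on the floor; each subsequent step sits one going further in +y and one rise higher in +z, directly behind and above the previous step with no overlap.


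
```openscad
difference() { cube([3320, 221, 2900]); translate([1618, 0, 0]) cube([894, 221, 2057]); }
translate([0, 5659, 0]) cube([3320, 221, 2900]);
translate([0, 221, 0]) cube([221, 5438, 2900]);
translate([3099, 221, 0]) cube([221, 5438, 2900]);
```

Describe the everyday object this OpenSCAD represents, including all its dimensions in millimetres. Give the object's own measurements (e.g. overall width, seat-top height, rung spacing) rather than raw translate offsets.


A single room: four walls, each 2900 mm tall and 221 mm thick, enclosing an outside footprint 3320×5880 mm (x × y), no floor or roof. The front and back walls (−y and +y sides) run the full x-width; the side walls fit between their inner faces. A door opening 894 mm wide and 2057 mm tall is cut through the front wall from the floor up, its −x edge 1618 mm from the wall's −x end.


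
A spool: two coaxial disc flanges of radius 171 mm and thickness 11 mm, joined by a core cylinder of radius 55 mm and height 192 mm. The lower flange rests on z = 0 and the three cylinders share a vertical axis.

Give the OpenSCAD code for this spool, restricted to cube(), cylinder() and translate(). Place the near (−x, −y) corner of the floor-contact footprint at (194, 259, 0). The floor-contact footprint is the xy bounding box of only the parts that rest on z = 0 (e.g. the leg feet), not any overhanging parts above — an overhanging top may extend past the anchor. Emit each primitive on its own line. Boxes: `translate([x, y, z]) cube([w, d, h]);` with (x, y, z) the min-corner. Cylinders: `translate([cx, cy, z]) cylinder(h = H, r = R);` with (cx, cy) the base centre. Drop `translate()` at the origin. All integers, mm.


translate([365, 430, 0]) cylinder(h = 11, r = 171);
translate([365, 430, 11]) cylinder(h = 192, r = 55);
translate([365, 430, 203]) cylinder(h = 11, r = 171);


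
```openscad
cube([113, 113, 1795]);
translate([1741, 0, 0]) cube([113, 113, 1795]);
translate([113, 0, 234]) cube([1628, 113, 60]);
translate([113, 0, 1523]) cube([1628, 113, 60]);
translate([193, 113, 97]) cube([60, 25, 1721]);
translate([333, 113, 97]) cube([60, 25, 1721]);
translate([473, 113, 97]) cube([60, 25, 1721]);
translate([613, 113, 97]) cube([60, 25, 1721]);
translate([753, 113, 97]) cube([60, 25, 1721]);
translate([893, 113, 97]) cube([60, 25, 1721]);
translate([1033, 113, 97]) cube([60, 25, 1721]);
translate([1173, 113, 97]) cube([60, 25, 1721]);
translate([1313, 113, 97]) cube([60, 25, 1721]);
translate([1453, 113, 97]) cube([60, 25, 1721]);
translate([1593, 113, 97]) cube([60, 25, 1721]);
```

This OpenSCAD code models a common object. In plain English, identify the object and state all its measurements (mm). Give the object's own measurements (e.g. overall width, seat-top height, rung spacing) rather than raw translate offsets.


A fence section. Two 113×113 mm posts, 1795 mm tall, stand on the floor with a clear span of 1628 mm between their inner faces. Two horizontal rails of 113×60 mm section span the gap between the posts with their undersides at z = 234 mm and z = 1523 mm, flush with the posts' −y face. 11 pickets, each 60 mm wide, 25 mm thick and 1721 mm tall, are fixed to the +y face of the rails with their bottoms at z = 97 mm, spaced across the span with a 80 mm gap after the −x post and between neighbouring pickets, with 88 mm left before the +x post.


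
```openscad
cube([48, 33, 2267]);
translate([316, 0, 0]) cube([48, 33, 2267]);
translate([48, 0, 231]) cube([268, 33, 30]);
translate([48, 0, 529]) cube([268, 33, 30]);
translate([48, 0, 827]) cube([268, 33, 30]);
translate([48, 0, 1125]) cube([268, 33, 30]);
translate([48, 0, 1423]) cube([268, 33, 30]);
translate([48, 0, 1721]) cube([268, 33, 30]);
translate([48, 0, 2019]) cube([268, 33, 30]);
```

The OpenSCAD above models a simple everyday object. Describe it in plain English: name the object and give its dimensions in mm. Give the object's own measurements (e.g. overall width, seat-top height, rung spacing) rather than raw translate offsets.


A straight ladder. Two 48×33 mm vertical rails, 2267 mm tall, stand 364 mm apart (outside-to-outside) with their front faces coplanar on the −y side. 7 rungs, each 33 mm deep and 30 mm tall, span between the inner faces of the rails, front faces flush with the rails. The lowest rung's underside is at z = 231 mm and rungs are spaced 298 mm apart (underside to underside).


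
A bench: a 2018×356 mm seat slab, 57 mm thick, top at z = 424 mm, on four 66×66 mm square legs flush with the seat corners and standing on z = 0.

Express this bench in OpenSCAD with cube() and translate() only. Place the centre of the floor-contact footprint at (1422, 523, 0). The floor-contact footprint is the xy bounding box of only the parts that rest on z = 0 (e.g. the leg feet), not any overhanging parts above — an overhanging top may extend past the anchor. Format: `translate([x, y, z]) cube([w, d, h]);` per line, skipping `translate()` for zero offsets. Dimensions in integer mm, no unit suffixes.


translate([413, 345, 367]) cube([2018, 356, 57]);
translate([413, 345, 0]) cube([66, 66, 367]);
translate([413, 635, 0]) cube([66, 66, 367]);
translate([2365, 345, 0]) cube([66, 66, 367]);
translate([2365, 635, 0]) cube([66, 66, 367]);


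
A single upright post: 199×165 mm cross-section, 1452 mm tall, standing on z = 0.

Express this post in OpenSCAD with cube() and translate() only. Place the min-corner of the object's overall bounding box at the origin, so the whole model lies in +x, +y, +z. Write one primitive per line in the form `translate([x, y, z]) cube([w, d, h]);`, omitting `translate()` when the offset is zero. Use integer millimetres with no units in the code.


cube([199, 165, 1452]);


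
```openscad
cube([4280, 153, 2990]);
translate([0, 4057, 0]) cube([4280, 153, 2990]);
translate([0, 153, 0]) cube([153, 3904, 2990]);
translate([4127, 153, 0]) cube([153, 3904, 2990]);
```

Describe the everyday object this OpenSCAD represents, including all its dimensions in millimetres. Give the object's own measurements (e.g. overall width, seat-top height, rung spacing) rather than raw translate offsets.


The wall frame of a small rectangular building: four walls, each 2990 mm tall and 153 mm thick, enclosing a footprint 4280 mm (x) by 4210 mm (y) outside-to-outside, with no floor or roof. The front and back walls (the −y and +y sides) span the full width; the two side walls fit between them.


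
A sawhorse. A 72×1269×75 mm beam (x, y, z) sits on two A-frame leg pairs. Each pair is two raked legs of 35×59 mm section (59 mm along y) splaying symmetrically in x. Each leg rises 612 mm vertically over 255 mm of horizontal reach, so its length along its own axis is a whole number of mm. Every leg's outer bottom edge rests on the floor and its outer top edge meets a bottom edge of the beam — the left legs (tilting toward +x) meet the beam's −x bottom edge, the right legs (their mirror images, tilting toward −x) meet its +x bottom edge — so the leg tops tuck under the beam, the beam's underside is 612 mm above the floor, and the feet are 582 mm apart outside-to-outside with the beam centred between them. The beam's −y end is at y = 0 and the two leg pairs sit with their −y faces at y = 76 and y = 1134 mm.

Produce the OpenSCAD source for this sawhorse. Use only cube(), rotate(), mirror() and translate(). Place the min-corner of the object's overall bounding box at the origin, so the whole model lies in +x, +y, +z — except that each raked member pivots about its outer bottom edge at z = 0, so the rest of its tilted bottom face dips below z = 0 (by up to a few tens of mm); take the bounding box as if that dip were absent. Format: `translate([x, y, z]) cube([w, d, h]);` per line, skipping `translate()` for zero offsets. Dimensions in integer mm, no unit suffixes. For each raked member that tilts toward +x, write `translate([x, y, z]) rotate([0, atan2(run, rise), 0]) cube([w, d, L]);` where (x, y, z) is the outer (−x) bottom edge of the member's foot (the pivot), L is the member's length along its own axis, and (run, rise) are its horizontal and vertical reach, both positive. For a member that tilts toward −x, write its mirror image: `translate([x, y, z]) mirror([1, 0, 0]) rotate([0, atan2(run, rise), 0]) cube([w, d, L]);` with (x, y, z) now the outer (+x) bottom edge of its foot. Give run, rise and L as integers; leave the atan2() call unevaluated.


translate([255, 0, 612]) cube([72, 1269, 75]);
translate([0, 76, 0]) rotate([0, atan2(255, 612), 0]) cube([35, 59, 663]);
translate([582, 76, 0]) mirror([1, 0, 0]) rotate([0, atan2(255, 612), 0]) cube([35, 59, 663]);
translate([0, 1134, 0]) rotate([0, atan2(255, 612), 0]) cube([35, 59, 663]);
translate([582, 1134, 0]) mirror([1, 0, 0]) rotate([0, atan2(255, 612), 0]) cube([35, 59, 663]);


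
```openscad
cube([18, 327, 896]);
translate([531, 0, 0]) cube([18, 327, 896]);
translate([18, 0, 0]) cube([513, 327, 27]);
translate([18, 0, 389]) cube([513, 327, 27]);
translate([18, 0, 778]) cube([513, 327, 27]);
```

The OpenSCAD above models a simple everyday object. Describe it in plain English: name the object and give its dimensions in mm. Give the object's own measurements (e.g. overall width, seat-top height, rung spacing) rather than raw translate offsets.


An open bookshelf. Two side panels, each 18 mm thick, 327 mm deep and 896 mm tall, stand 549 mm apart (outside-to-outside). Between them sit 3 shelves, each 27 mm thick and 327 mm deep, spanning the full gap between the sides. The bottom shelf rests on the floor (its underside at z = 0) and the clear gap between one shelf's top and the next shelf's underside is 362 mm.
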